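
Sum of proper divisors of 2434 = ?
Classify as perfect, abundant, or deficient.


Proper divisors: 1, 2, 1217
Sum = 1 + 2 + 1217 = 1220
1220 < 2434 → deficient

s(2434) = 1220 (deficient)


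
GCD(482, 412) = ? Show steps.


482 = 1 * 412 + 70
412 = 5 * 70 + 62
70 = 1 * 62 + 8
62 = 7 * 8 + 6
8 = 1 * 6 + 2
6 = 3 * 2 + 0
GCD = 2


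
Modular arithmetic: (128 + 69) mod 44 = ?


128 + 69 = 197
197 mod 44 = 21


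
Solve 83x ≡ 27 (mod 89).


GCD(83, 89) = 1, unique solution
a^(-1) mod 89 = 74
x = 74 * 27 mod 89 = 40

x ≡ 40 (mod 89)


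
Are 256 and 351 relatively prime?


Euclidean algorithm:
351 = 1 * 256 + 95
256 = 2 * 95 + 66
95 = 1 * 66 + 29
66 = 2 * 29 + 8
29 = 3 * 8 + 5
8 = 1 * 5 + 3
5 = 1 * 3 + 2
3 = 1 * 2 + 1
2 = 2 * 1 + 0
GCD(256, 351) = 1

Yes, coprime (GCD = 1)


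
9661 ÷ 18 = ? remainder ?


9661 = 18 * 536 + 13
Check: 9648 + 13 = 9661

q = 536, r = 13


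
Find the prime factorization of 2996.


2996 / 2 = 1498
1498 / 2 = 749
749 / 7 = 107
107 / 107 = 1
2996 = 2^2 × 7 × 107


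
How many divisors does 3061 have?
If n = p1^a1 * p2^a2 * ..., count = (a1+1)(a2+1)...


3061 = 3061^1
d(3061) = (1+1) = 2

2 divisors


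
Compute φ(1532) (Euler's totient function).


1532 = 2^2 × 383
Prime factors: 2, 383
φ(1532) = 1532 × (1-1/2) × (1-1/383)
= 1532 × 1/2 × 382/383 = 764

φ(1532) = 764


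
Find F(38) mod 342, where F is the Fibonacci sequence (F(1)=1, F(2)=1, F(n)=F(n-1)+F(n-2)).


F(k) mod 342 for k=1..38:
1, 1, 2, 3, 5, 8, 13, 21, 34, 55, 89, 144, 233, 35, 268, 303, 229, 190, 77, 267, 2, 269, 271, 198, 127, 325, 110, 93, 203, 296, 157, 111, 268, 37, 305, 0, 305, 305
F(38) mod 342 = 305


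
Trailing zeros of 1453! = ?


floor(1453/5) = 290
floor(1453/25) = 58
floor(1453/125) = 11
floor(1453/625) = 2
Total = 361

361 trailing zeros


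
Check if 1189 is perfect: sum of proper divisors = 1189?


Proper divisors of 1189: 1, 29, 41
Sum = 1 + 29 + 41 = 71

No, 1189 is not perfect (71 ≠ 1189)


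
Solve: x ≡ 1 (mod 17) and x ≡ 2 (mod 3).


M = 17*3 = 51
M1 = M/17 = 3, M2 = M/3 = 17
M1^(-1) mod 17 = 6, M2^(-1) mod 3 = 2
x = 1*3*6 + 2*17*2 = 86
86 mod 51 = 35
Check: 35 mod 17 = 1 ✓, 35 mod 3 = 2 ✓

x ≡ 35 (mod 51)


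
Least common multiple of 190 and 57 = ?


GCD(190, 57) = 19
LCM = 190*57/19 = 10830/19 = 570

LCM = 570


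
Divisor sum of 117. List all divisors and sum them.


Divisors of 117: 1, 3, 9, 13, 39, 117
Sum = 1 + 3 + 9 + 13 + 39 + 117 = 182

σ(117) = 182


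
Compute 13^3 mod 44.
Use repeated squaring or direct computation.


13^1 mod 44 = 13
13^2 mod 44 = 37
13^3 mod 44 = 41


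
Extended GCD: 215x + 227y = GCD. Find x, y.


Tabular extended Euclidean (each row: r = 215*s + 227*t):
r=215, s=1, t=0
r=227, s=0, t=1
q=0: r=215, s=1, t=0   [215*(1) + 227*(0) = 215]
q=1: r=12, s=-1, t=1   [215*(-1) + 227*(1) = 12]
q=17: r=11, s=18, t=-17   [215*(18) + 227*(-17) = 11]
q=1: r=1, s=-19, t=18   [215*(-19) + 227*(18) = 1]
q=11: r=0, s=227, t=-215   [215*(227) + 227*(-215) = 0]
GCD = 1; from the row with r=1: x=-19, y=18
Check: 215*(-19) + 227*(18) = -4085 + 4086 = 1

GCD = 1, x = -19, y = 18


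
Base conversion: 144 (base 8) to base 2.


144 (base 8) = 100 (decimal)
100 (decimal) = 1100100 (base 2)


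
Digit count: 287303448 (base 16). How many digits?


287303448 in base 16 = 111FE718
Number of digits = 8

8 digits (base 16)


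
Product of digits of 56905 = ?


5 × 6 × 9 × 0 × 5 = 0


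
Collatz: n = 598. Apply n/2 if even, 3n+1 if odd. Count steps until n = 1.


598 → 299 → 898 → 449 → 1348 → 674 → 337 → 1012 → 506 → 253 → 760 → 380 → 190 → 95 → 286 → 143 → 430 → 215 → 646 → 323 → 970 → 485 → 1456 → 728 → 364 → 182 → 91 → 274 → 137 → 412 → 206 → 103 → 310 → 155 → 466 → 233 → 700 → 350 → 175 → 526 → 263 → 790 → 395 → 1186 → 593 → 1780 → 890 → 445 → 1336 → 668 → 334 → 167 → 502 → 251 → 754 → 377 → 1132 → 566 → 283 → 850 → 425 → 1276 → 638 → 319 → 958 → 479 → 1438 → 719 → 2158 → 1079 → 3238 → 1619 → 4858 → 2429 → 7288 → 3644 → 1822 → 911 → 2734 → 1367 → 4102 → 2051 → 6154 → 3077 → 9232 → 4616 → 2308 → 1154 → 577 → 1732 → 866 → 433 → 1300 → 650 → 325 → 976 → 488 → 244 → 122 → 61 → 184 → 92 → 46 → 23 → 70 → 35 → 106 → 53 → 160 → 80 → 40 → 20 → 10 → 5 → 16 → 8 → 4 → 2 → 1
Total steps = 118

118 steps


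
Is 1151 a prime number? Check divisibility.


Check divisors up to sqrt(1151) = 33.9264
No divisors found.
1151 is prime.

Yes, 1151 is prime


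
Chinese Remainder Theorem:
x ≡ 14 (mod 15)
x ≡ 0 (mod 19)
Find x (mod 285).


M = 15*19 = 285
M1 = M/15 = 19, M2 = M/19 = 15
M1^(-1) mod 15 = 4, M2^(-1) mod 19 = 14
x = 14*19*4 + 0*15*14 = 1064
1064 mod 285 = 209
Check: 209 mod 15 = 14 ✓, 209 mod 19 = 0 ✓

x ≡ 209 (mod 285)


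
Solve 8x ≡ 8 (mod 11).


GCD(8, 11) = 1, unique solution
a^(-1) mod 11 = 7
x = 7 * 8 mod 11 = 1

x ≡ 1 (mod 11)


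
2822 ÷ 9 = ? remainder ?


2822 = 9 * 313 + 5
Check: 2817 + 5 = 2822

q = 313, r = 5


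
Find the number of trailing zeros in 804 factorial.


floor(804/5) = 160
floor(804/25) = 32
floor(804/125) = 6
floor(804/625) = 1
Total = 199

199 trailing zeros


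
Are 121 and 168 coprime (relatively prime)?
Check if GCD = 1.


Euclidean algorithm:
168 = 1 * 121 + 47
121 = 2 * 47 + 27
47 = 1 * 27 + 20
27 = 1 * 20 + 7
20 = 2 * 7 + 6
7 = 1 * 6 + 1
6 = 6 * 1 + 0
GCD(121, 168) = 1

Yes, coprime (GCD = 1)


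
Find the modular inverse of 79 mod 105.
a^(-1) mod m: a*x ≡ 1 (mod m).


Use the extended Euclidean algorithm on (105, 79); each row r = 105*s + 79*t:
r=105, s=1, t=0
r=79, s=0, t=1
q=1: r=26, s=1, t=-1   [105*(1) + 79*(-1) = 26]
q=3: r=1, s=-3, t=4   [105*(-3) + 79*(4) = 1]
q=26: r=0, s=79, t=-105   [105*(79) + 79*(-105) = 0]
GCD = 1 with t = 4, so 79*(4) ≡ 1 (mod 105)
Inverse = 4 mod 105 = 4
Check: 79 * 4 = 316 ≡ 1 (mod 105)

79^(-1) ≡ 4 (mod 105)


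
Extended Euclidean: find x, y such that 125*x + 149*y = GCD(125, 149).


Tabular extended Euclidean (each row: r = 125*s + 149*t):
r=125, s=1, t=0
r=149, s=0, t=1
q=0: r=125, s=1, t=0   [125*(1) + 149*(0) = 125]
q=1: r=24, s=-1, t=1   [125*(-1) + 149*(1) = 24]
q=5: r=5, s=6, t=-5   [125*(6) + 149*(-5) = 5]
q=4: r=4, s=-25, t=21   [125*(-25) + 149*(21) = 4]
q=1: r=1, s=31, t=-26   [125*(31) + 149*(-26) = 1]
q=4: r=0, s=-149, t=125   [125*(-149) + 149*(125) = 0]
GCD = 1; from the row with r=1: x=31, y=-26
Check: 125*(31) + 149*(-26) = 3875 - 3874 = 1

GCD = 1, x = 31, y = -26


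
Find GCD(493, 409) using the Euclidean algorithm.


493 = 1 * 409 + 84
409 = 4 * 84 + 73
84 = 1 * 73 + 11
73 = 6 * 11 + 7
11 = 1 * 7 + 4
7 = 1 * 4 + 3
4 = 1 * 3 + 1
3 = 3 * 1 + 0
GCD = 1


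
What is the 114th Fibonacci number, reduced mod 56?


F(k) mod 56 for k=1..114:
1, 1, 2, 3, 5, 8, 13, 21, 34, 55, 33, 32, 9, 41, 50, 35, 29, 8, 37, 45, 26, 15, 41, 0, 41, 41, 26, 11, 37, 48, 29, 21, 50, 15, 9, 24, 33, 1, 34, 35, 13, 48, 5, 53, 2, 55, 1, 0, 1, 1, 2, 3, 5, 8, 13, 21, 34, 55, 33, 32, 9, 41, 50, 35, 29, 8, 37, 45, 26, 15, 41, 0, 41, 41, 26, 11, 37, 48, 29, 21, 50, 15, 9, 24, 33, 1, 34, 35, 13, 48, 5, 53, 2, 55, 1, 0, 1, 1, 2, 3, 5, 8, 13, 21, 34, 55, 33, 32, 9, 41, 50, 35, 29, 8
F(114) mod 56 = 8


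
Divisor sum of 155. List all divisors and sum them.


Divisors of 155: 1, 5, 31, 155
Sum = 1 + 5 + 31 + 155 = 192

σ(155) = 192


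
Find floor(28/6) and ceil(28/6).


28/6 = 4.6667
floor = 4
ceil = 5

floor = 4, ceil = 5


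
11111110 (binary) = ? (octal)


11111110 (base 2) = 254 (decimal)
254 (decimal) = 376 (base 8)


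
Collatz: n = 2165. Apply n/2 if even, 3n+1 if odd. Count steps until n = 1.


2165 → 6496 → 3248 → 1624 → 812 → 406 → 203 → 610 → 305 → 916 → 458 → 229 → 688 → 344 → 172 → 86 → 43 → 130 → 65 → 196 → 98 → 49 → 148 → 74 → 37 → 112 → 56 → 28 → 14 → 7 → 22 → 11 → 34 → 17 → 52 → 26 → 13 → 40 → 20 → 10 → 5 → 16 → 8 → 4 → 2 → 1
Total steps = 45

45 steps


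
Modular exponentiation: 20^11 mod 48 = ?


20^1 mod 48 = 20
20^2 mod 48 = 16
20^3 mod 48 = 32
20^4 mod 48 = 16
20^5 mod 48 = 32
20^6 mod 48 = 16
20^7 mod 48 = 32
20^8 mod 48 = 16
20^9 mod 48 = 32
20^10 mod 48 = 16
20^11 mod 48 = 32


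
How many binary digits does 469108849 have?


469108849 in base 2 = 11011111101100000100001110001
Number of digits = 29

29 digits (base 2)


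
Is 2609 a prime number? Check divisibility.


Check divisors up to sqrt(2609) = 51.0784
No divisors found.
2609 is prime.

Yes, 2609 is prime


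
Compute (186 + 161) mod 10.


186 + 161 = 347
347 mod 10 = 7


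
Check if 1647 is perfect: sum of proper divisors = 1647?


Proper divisors of 1647: 1, 3, 9, 27, 61, 183, 549
Sum = 1 + 3 + 9 + 27 + 61 + 183 + 549 = 833

No, 1647 is not perfect (833 ≠ 1647)


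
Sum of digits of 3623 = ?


3 + 6 + 2 + 3 = 14


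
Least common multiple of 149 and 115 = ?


GCD(149, 115) = 1
LCM = 149*115/1 = 17135/1 = 17135

LCM = 17135


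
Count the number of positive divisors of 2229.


2229 = 3^1 × 743^1
d(2229) = (1+1) × (1+1) = 4

4 divisors


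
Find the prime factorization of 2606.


2606 / 2 = 1303
1303 / 1303 = 1
2606 = 2 × 1303


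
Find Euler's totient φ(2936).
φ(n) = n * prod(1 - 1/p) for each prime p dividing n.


2936 = 2^3 × 367
Prime factors: 2, 367
φ(2936) = 2936 × (1-1/2) × (1-1/367)
= 2936 × 1/2 × 366/367 = 1464

φ(2936) = 1464


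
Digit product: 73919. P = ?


7 × 3 × 9 × 1 × 9 = 1701


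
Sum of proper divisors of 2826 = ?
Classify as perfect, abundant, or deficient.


Proper divisors: 1, 2, 3, 6, 9, 18, 157, 314, 471, 942, 1413
Sum = 1 + 2 + 3 + 6 + 9 + 18 + 157 + 314 + 471 + 942 + 1413 = 3336
3336 > 2826 → abundant

s(2826) = 3336 (abundant)


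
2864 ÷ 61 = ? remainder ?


2864 = 61 * 46 + 58
Check: 2806 + 58 = 2864

q = 46, r = 58


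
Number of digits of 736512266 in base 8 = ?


736512266 in base 8 = 5371444412
Number of digits = 10

10 digits (base 8)


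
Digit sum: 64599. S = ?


6 + 4 + 5 + 9 + 9 = 33


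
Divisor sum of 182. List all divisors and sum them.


Divisors of 182: 1, 2, 7, 13, 14, 26, 91, 182
Sum = 1 + 2 + 7 + 13 + 14 + 26 + 91 + 182 = 336

σ(182) = 336


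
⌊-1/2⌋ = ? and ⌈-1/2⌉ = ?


-1/2 = -0.5000
floor = -1
ceil = 0

floor = -1, ceil = 0


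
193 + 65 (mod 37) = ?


193 + 65 = 258
258 mod 37 = 36


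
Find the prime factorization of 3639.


3639 / 3 = 1213
1213 / 1213 = 1
3639 = 3 × 1213


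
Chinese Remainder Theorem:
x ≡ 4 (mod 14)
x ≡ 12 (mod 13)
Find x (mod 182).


M = 14*13 = 182
M1 = M/14 = 13, M2 = M/13 = 14
M1^(-1) mod 14 = 13, M2^(-1) mod 13 = 1
x = 4*13*13 + 12*14*1 = 844
844 mod 182 = 116
Check: 116 mod 14 = 4 ✓, 116 mod 13 = 12 ✓

x ≡ 116 (mod 182)


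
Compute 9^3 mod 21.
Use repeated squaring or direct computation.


9^1 mod 21 = 9
9^2 mod 21 = 18
9^3 mod 21 = 15


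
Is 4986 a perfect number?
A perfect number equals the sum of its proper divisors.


Proper divisors of 4986: 1, 2, 3, 6, 9, 18, 277, 554, 831, 1662, 2493
Sum = 1 + 2 + 3 + 6 + 9 + 18 + 277 + 554 + 831 + 1662 + 2493 = 5856

No, 4986 is not perfect (5856 ≠ 4986)


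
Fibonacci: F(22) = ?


Sequence: 1, 1, 2, 3, 5, 8, 13, 21, 34, 55, 89, 144, 233, 377, 610, 987, 1597, 2584, 4181, 6765, 10946, 17711
F(22) = 17711


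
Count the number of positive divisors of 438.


438 = 2^1 × 3^1 × 73^1
d(438) = (1+1) × (1+1) × (1+1) = 8

8 divisors


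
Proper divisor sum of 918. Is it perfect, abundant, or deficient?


Proper divisors: 1, 2, 3, 6, 9, 17, 18, 27, 34, 51, 54, 102, 153, 306, 459
Sum = 1 + 2 + 3 + 6 + 9 + 17 + 18 + 27 + 34 + 51 + 54 + 102 + 153 + 306 + 459 = 1242
1242 > 918 → abundant

s(918) = 1242 (abundant)


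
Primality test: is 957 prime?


957 / 3 = 319 (exact division)
957 is NOT prime.

No, 957 is not prime


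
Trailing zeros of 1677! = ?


floor(1677/5) = 335
floor(1677/25) = 67
floor(1677/125) = 13
floor(1677/625) = 2
Total = 417

417 trailing zeros


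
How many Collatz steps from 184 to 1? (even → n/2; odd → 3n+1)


184 → 92 → 46 → 23 → 70 → 35 → 106 → 53 → 160 → 80 → 40 → 20 → 10 → 5 → 16 → 8 → 4 → 2 → 1
Total steps = 18

18 steps


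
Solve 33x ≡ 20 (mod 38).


GCD(33, 38) = 1, unique solution
a^(-1) mod 38 = 15
x = 15 * 20 mod 38 = 34

x ≡ 34 (mod 38)


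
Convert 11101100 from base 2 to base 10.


11101100 (base 2) = 236 (decimal)
236 (decimal) = 236 (base 10)


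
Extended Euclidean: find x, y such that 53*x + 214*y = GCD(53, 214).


Tabular extended Euclidean (each row: r = 53*s + 214*t):
r=53, s=1, t=0
r=214, s=0, t=1
q=0: r=53, s=1, t=0   [53*(1) + 214*(0) = 53]
q=4: r=2, s=-4, t=1   [53*(-4) + 214*(1) = 2]
q=26: r=1, s=105, t=-26   [53*(105) + 214*(-26) = 1]
q=2: r=0, s=-214, t=53   [53*(-214) + 214*(53) = 0]
GCD = 1; from the row with r=1: x=105, y=-26
Check: 53*(105) + 214*(-26) = 5565 - 5564 = 1

GCD = 1, x = 105, y = -26


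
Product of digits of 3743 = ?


3 × 7 × 4 × 3 = 252


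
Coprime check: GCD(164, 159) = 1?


Euclidean algorithm:
164 = 1 * 159 + 5
159 = 31 * 5 + 4
5 = 1 * 4 + 1
4 = 4 * 1 + 0
GCD(164, 159) = 1

Yes, coprime (GCD = 1)


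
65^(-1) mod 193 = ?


Use the extended Euclidean algorithm on (193, 65); each row r = 193*s + 65*t:
r=193, s=1, t=0
r=65, s=0, t=1
q=2: r=63, s=1, t=-2   [193*(1) + 65*(-2) = 63]
q=1: r=2, s=-1, t=3   [193*(-1) + 65*(3) = 2]
q=31: r=1, s=32, t=-95   [193*(32) + 65*(-95) = 1]
q=2: r=0, s=-65, t=193   [193*(-65) + 65*(193) = 0]
GCD = 1 with t = -95, so 65*(-95) ≡ 1 (mod 193)
Inverse = -95 mod 193 = 98
Check: 65 * 98 = 6370 ≡ 1 (mod 193)

65^(-1) ≡ 98 (mod 193)


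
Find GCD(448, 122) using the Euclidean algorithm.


448 = 3 * 122 + 82
122 = 1 * 82 + 40
82 = 2 * 40 + 2
40 = 20 * 2 + 0
GCD = 2


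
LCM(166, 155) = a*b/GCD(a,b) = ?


GCD(166, 155) = 1
LCM = 166*155/1 = 25730/1 = 25730

LCM = 25730


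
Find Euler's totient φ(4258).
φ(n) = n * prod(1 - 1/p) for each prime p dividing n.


4258 = 2 × 2129
Prime factors: 2, 2129
φ(4258) = 4258 × (1-1/2) × (1-1/2129)
= 4258 × 1/2 × 2128/2129 = 2128

φ(4258) = 2128


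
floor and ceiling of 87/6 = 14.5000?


87/6 = 14.5000
floor = 14
ceil = 15

floor = 14, ceil = 15


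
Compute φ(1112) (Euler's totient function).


1112 = 2^3 × 139
Prime factors: 2, 139
φ(1112) = 1112 × (1-1/2) × (1-1/139)
= 1112 × 1/2 × 138/139 = 552

φ(1112) = 552


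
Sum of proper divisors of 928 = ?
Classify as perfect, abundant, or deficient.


Proper divisors: 1, 2, 4, 8, 16, 29, 32, 58, 116, 232, 464
Sum = 1 + 2 + 4 + 8 + 16 + 29 + 32 + 58 + 116 + 232 + 464 = 962
962 > 928 → abundant

s(928) = 962 (abundant)


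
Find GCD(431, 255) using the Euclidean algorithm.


431 = 1 * 255 + 176
255 = 1 * 176 + 79
176 = 2 * 79 + 18
79 = 4 * 18 + 7
18 = 2 * 7 + 4
7 = 1 * 4 + 3
4 = 1 * 3 + 1
3 = 3 * 1 + 0
GCD = 1


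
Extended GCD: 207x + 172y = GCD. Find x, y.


Tabular extended Euclidean (each row: r = 207*s + 172*t):
r=207, s=1, t=0
r=172, s=0, t=1
q=1: r=35, s=1, t=-1   [207*(1) + 172*(-1) = 35]
q=4: r=32, s=-4, t=5   [207*(-4) + 172*(5) = 32]
q=1: r=3, s=5, t=-6   [207*(5) + 172*(-6) = 3]
q=10: r=2, s=-54, t=65   [207*(-54) + 172*(65) = 2]
q=1: r=1, s=59, t=-71   [207*(59) + 172*(-71) = 1]
q=2: r=0, s=-172, t=207   [207*(-172) + 172*(207) = 0]
GCD = 1; from the row with r=1: x=59, y=-71
Check: 207*(59) + 172*(-71) = 12213 - 12212 = 1

GCD = 1, x = 59, y = -71


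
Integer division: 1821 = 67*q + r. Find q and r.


1821 = 67 * 27 + 12
Check: 1809 + 12 = 1821

q = 27, r = 12


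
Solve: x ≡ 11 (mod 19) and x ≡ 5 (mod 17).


M = 19*17 = 323
M1 = M/19 = 17, M2 = M/17 = 19
M1^(-1) mod 19 = 9, M2^(-1) mod 17 = 9
x = 11*17*9 + 5*19*9 = 2538
2538 mod 323 = 277
Check: 277 mod 19 = 11 ✓, 277 mod 17 = 5 ✓

x ≡ 277 (mod 323)


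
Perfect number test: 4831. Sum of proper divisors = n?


Proper divisors of 4831: 1
Sum = 1 = 1

No, 4831 is not perfect (1 ≠ 4831)


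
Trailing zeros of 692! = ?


floor(692/5) = 138
floor(692/25) = 27
floor(692/125) = 5
floor(692/625) = 1
Total = 171

171 trailing zeros


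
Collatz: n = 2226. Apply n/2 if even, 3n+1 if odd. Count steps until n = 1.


2226 → 1113 → 3340 → 1670 → 835 → 2506 → 1253 → 3760 → 1880 → 940 → 470 → 235 → 706 → 353 → 1060 → 530 → 265 → 796 → 398 → 199 → 598 → 299 → 898 → 449 → 1348 → 674 → 337 → 1012 → 506 → 253 → 760 → 380 → 190 → 95 → 286 → 143 → 430 → 215 → 646 → 323 → 970 → 485 → 1456 → 728 → 364 → 182 → 91 → 274 → 137 → 412 → 206 → 103 → 310 → 155 → 466 → 233 → 700 → 350 → 175 → 526 → 263 → 790 → 395 → 1186 → 593 → 1780 → 890 → 445 → 1336 → 668 → 334 → 167 → 502 → 251 → 754 → 377 → 1132 → 566 → 283 → 850 → 425 → 1276 → 638 → 319 → 958 → 479 → 1438 → 719 → 2158 → 1079 → 3238 → 1619 → 4858 → 2429 → 7288 → 3644 → 1822 → 911 → 2734 → 1367 → 4102 → 2051 → 6154 → 3077 → 9232 → 4616 → 2308 → 1154 → 577 → 1732 → 866 → 433 → 1300 → 650 → 325 → 976 → 488 → 244 → 122 → 61 → 184 → 92 → 46 → 23 → 70 → 35 → 106 → 53 → 160 → 80 → 40 → 20 → 10 → 5 → 16 → 8 → 4 → 2 → 1
Total steps = 138

138 steps


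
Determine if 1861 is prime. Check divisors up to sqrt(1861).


Check divisors up to sqrt(1861) = 43.1393
No divisors found.
1861 is prime.

Yes, 1861 is prime


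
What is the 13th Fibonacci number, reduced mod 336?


F(k) mod 336 for k=1..13:
1, 1, 2, 3, 5, 8, 13, 21, 34, 55, 89, 144, 233
F(13) mod 336 = 233


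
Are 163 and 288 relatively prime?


Euclidean algorithm:
288 = 1 * 163 + 125
163 = 1 * 125 + 38
125 = 3 * 38 + 11
38 = 3 * 11 + 5
11 = 2 * 5 + 1
5 = 5 * 1 + 0
GCD(163, 288) = 1

Yes, coprime (GCD = 1)


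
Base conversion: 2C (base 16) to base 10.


2C (base 16) = 44 (decimal)
44 (decimal) = 44 (base 10)


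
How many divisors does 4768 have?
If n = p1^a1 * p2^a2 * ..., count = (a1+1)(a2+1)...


4768 = 2^5 × 149^1
d(4768) = (5+1) × (1+1) = 12

12 divisors


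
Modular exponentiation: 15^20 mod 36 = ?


15^1 mod 36 = 15
15^2 mod 36 = 9
15^3 mod 36 = 27
15^4 mod 36 = 9
15^5 mod 36 = 27
15^6 mod 36 = 9
15^7 mod 36 = 27
15^8 mod 36 = 9
15^9 mod 36 = 27
15^10 mod 36 = 9
15^11 mod 36 = 27
15^12 mod 36 = 9
15^13 mod 36 = 27
15^14 mod 36 = 9
15^15 mod 36 = 27
15^16 mod 36 = 9
15^17 mod 36 = 27
15^18 mod 36 = 9
15^19 mod 36 = 27
15^20 mod 36 = 9


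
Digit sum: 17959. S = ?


1 + 7 + 9 + 5 + 9 = 31


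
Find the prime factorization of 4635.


4635 / 3 = 1545
1545 / 3 = 515
515 / 5 = 103
103 / 103 = 1
4635 = 3^2 × 5 × 103


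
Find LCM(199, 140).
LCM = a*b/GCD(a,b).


GCD(199, 140) = 1
LCM = 199*140/1 = 27860/1 = 27860

LCM = 27860


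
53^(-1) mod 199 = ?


Use the extended Euclidean algorithm on (199, 53); each row r = 199*s + 53*t:
r=199, s=1, t=0
r=53, s=0, t=1
q=3: r=40, s=1, t=-3   [199*(1) + 53*(-3) = 40]
q=1: r=13, s=-1, t=4   [199*(-1) + 53*(4) = 13]
q=3: r=1, s=4, t=-15   [199*(4) + 53*(-15) = 1]
q=13: r=0, s=-53, t=199   [199*(-53) + 53*(199) = 0]
GCD = 1 with t = -15, so 53*(-15) ≡ 1 (mod 199)
Inverse = -15 mod 199 = 184
Check: 53 * 184 = 9752 ≡ 1 (mod 199)

53^(-1) ≡ 184 (mod 199)


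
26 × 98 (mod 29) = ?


26 × 98 = 2548
2548 mod 29 = 25


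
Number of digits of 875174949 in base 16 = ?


875174949 in base 16 = 342A1C25
Number of digits = 8

8 digits (base 16)


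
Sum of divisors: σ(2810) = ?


Divisors of 2810: 1, 2, 5, 10, 281, 562, 1405, 2810
Sum = 1 + 2 + 5 + 10 + 281 + 562 + 1405 + 2810 = 5076

σ(2810) = 5076


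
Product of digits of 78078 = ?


7 × 8 × 0 × 7 × 8 = 0


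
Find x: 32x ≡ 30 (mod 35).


GCD(32, 35) = 1, unique solution
a^(-1) mod 35 = 23
x = 23 * 30 mod 35 = 25

x ≡ 25 (mod 35)


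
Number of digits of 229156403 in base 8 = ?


229156403 in base 8 = 1552123063
Number of digits = 10

10 digits (base 8)


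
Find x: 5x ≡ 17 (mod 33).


GCD(5, 33) = 1, unique solution
a^(-1) mod 33 = 20
x = 20 * 17 mod 33 = 10

x ≡ 10 (mod 33)


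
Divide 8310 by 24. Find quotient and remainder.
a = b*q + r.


8310 = 24 * 346 + 6
Check: 8304 + 6 = 8310

q = 346, r = 6


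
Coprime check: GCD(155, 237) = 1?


Euclidean algorithm:
237 = 1 * 155 + 82
155 = 1 * 82 + 73
82 = 1 * 73 + 9
73 = 8 * 9 + 1
9 = 9 * 1 + 0
GCD(155, 237) = 1

Yes, coprime (GCD = 1)


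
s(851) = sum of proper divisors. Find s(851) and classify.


Proper divisors: 1, 23, 37
Sum = 1 + 23 + 37 = 61
61 < 851 → deficient

s(851) = 61 (deficient)


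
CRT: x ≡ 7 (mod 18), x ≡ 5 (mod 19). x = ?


M = 18*19 = 342
M1 = M/18 = 19, M2 = M/19 = 18
M1^(-1) mod 18 = 1, M2^(-1) mod 19 = 18
x = 7*19*1 + 5*18*18 = 1753
1753 mod 342 = 43
Check: 43 mod 18 = 7 ✓, 43 mod 19 = 5 ✓

x ≡ 43 (mod 342)


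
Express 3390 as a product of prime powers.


3390 / 2 = 1695
1695 / 3 = 565
565 / 5 = 113
113 / 113 = 1
3390 = 2 × 3 × 5 × 113


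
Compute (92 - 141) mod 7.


92 - 141 = -49
-49 mod 7 = 0


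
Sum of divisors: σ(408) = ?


Divisors of 408: 1, 2, 3, 4, 6, 8, 12, 17, 24, 34, 51, 68, 102, 136, 204, 408
Sum = 1 + 2 + 3 + 4 + 6 + 8 + 12 + 17 + 24 + 34 + 51 + 68 + 102 + 136 + 204 + 408 = 1080

σ(408) = 1080


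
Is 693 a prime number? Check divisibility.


693 / 3 = 231 (exact division)
693 is NOT prime.

No, 693 is not prime


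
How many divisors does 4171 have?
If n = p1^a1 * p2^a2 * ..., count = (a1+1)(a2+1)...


4171 = 43^1 × 97^1
d(4171) = (1+1) × (1+1) = 4

4 divisors


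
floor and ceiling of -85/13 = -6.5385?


-85/13 = -6.5385
floor = -7
ceil = -6

floor = -7, ceil = -6


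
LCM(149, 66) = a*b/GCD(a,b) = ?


GCD(149, 66) = 1
LCM = 149*66/1 = 9834/1 = 9834

LCM = 9834


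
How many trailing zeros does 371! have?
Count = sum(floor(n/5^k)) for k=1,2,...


floor(371/5) = 74
floor(371/25) = 14
floor(371/125) = 2
Total = 90

90 trailing zeros


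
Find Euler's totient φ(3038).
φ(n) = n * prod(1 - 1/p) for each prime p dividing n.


3038 = 2 × 7^2 × 31
Prime factors: 2, 7, 31
φ(3038) = 3038 × (1-1/2) × (1-1/7) × (1-1/31)
= 3038 × 1/2 × 6/7 × 30/31 = 1260

φ(3038) = 1260


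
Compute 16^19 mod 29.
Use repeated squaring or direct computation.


16^1 mod 29 = 16
16^2 mod 29 = 24
16^3 mod 29 = 7
16^4 mod 29 = 25
16^5 mod 29 = 23
16^6 mod 29 = 20
16^7 mod 29 = 1
16^8 mod 29 = 16
16^9 mod 29 = 24
16^10 mod 29 = 7
16^11 mod 29 = 25
16^12 mod 29 = 23
16^13 mod 29 = 20
16^14 mod 29 = 1
16^15 mod 29 = 16
16^16 mod 29 = 24
16^17 mod 29 = 7
16^18 mod 29 = 25
16^19 mod 29 = 23


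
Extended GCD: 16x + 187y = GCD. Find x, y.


Tabular extended Euclidean (each row: r = 16*s + 187*t):
r=16, s=1, t=0
r=187, s=0, t=1
q=0: r=16, s=1, t=0   [16*(1) + 187*(0) = 16]
q=11: r=11, s=-11, t=1   [16*(-11) + 187*(1) = 11]
q=1: r=5, s=12, t=-1   [16*(12) + 187*(-1) = 5]
q=2: r=1, s=-35, t=3   [16*(-35) + 187*(3) = 1]
q=5: r=0, s=187, t=-16   [16*(187) + 187*(-16) = 0]
GCD = 1; from the row with r=1: x=-35, y=3
Check: 16*(-35) + 187*(3) = -560 + 561 = 1

GCD = 1, x = -35, y = 3


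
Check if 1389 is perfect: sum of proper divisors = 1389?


Proper divisors of 1389: 1, 3, 463
Sum = 1 + 3 + 463 = 467

No, 1389 is not perfect (467 ≠ 1389)


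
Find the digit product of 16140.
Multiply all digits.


1 × 6 × 1 × 4 × 0 = 0


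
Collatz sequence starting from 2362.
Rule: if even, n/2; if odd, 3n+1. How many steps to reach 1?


2362 → 1181 → 3544 → 1772 → 886 → 443 → 1330 → 665 → 1996 → 998 → 499 → 1498 → 749 → 2248 → 1124 → 562 → 281 → 844 → 422 → 211 → 634 → 317 → 952 → 476 → 238 → 119 → 358 → 179 → 538 → 269 → 808 → 404 → 202 → 101 → 304 → 152 → 76 → 38 → 19 → 58 → 29 → 88 → 44 → 22 → 11 → 34 → 17 → 52 → 26 → 13 → 40 → 20 → 10 → 5 → 16 → 8 → 4 → 2 → 1
Total steps = 58

58 steps


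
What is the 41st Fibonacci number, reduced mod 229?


F(k) mod 229 for k=1..41:
1, 1, 2, 3, 5, 8, 13, 21, 34, 55, 89, 144, 4, 148, 152, 71, 223, 65, 59, 124, 183, 78, 32, 110, 142, 23, 165, 188, 124, 83, 207, 61, 39, 100, 139, 10, 149, 159, 79, 9, 88
F(41) mod 229 = 88


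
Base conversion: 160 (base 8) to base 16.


160 (base 8) = 112 (decimal)
112 (decimal) = 70 (base 16)


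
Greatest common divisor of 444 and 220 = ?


444 = 2 * 220 + 4
220 = 55 * 4 + 0
GCD = 4


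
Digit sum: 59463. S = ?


5 + 9 + 4 + 6 + 3 = 27


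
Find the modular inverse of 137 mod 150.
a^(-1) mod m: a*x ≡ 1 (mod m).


Use the extended Euclidean algorithm on (150, 137); each row r = 150*s + 137*t:
r=150, s=1, t=0
r=137, s=0, t=1
q=1: r=13, s=1, t=-1   [150*(1) + 137*(-1) = 13]
q=10: r=7, s=-10, t=11   [150*(-10) + 137*(11) = 7]
q=1: r=6, s=11, t=-12   [150*(11) + 137*(-12) = 6]
q=1: r=1, s=-21, t=23   [150*(-21) + 137*(23) = 1]
q=6: r=0, s=137, t=-150   [150*(137) + 137*(-150) = 0]
GCD = 1 with t = 23, so 137*(23) ≡ 1 (mod 150)
Inverse = 23 mod 150 = 23
Check: 137 * 23 = 3151 ≡ 1 (mod 150)

137^(-1) ≡ 23 (mod 150)


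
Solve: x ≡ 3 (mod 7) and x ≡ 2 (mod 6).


M = 7*6 = 42
M1 = M/7 = 6, M2 = M/6 = 7
M1^(-1) mod 7 = 6, M2^(-1) mod 6 = 1
x = 3*6*6 + 2*7*1 = 122
122 mod 42 = 38
Check: 38 mod 7 = 3 ✓, 38 mod 6 = 2 ✓

x ≡ 38 (mod 42)


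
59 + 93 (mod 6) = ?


59 + 93 = 152
152 mod 6 = 2


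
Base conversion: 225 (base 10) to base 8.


225 (base 10) = 225 (decimal)
225 (decimal) = 341 (base 8)


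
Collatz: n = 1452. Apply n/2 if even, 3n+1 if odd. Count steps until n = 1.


1452 → 726 → 363 → 1090 → 545 → 1636 → 818 → 409 → 1228 → 614 → 307 → 922 → 461 → 1384 → 692 → 346 → 173 → 520 → 260 → 130 → 65 → 196 → 98 → 49 → 148 → 74 → 37 → 112 → 56 → 28 → 14 → 7 → 22 → 11 → 34 → 17 → 52 → 26 → 13 → 40 → 20 → 10 → 5 → 16 → 8 → 4 → 2 → 1
Total steps = 47

47 steps


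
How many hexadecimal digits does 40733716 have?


40733716 in base 16 = 26D8C14
Number of digits = 7

7 digits (base 16)


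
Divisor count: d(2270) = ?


2270 = 2^1 × 5^1 × 227^1
d(2270) = (1+1) × (1+1) × (1+1) = 8

8 divisors


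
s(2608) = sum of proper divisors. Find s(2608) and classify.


Proper divisors: 1, 2, 4, 8, 16, 163, 326, 652, 1304
Sum = 1 + 2 + 4 + 8 + 16 + 163 + 326 + 652 + 1304 = 2476
2476 < 2608 → deficient

s(2608) = 2476 (deficient)


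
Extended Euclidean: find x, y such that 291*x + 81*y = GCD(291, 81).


Tabular extended Euclidean (each row: r = 291*s + 81*t):
r=291, s=1, t=0
r=81, s=0, t=1
q=3: r=48, s=1, t=-3   [291*(1) + 81*(-3) = 48]
q=1: r=33, s=-1, t=4   [291*(-1) + 81*(4) = 33]
q=1: r=15, s=2, t=-7   [291*(2) + 81*(-7) = 15]
q=2: r=3, s=-5, t=18   [291*(-5) + 81*(18) = 3]
q=5: r=0, s=27, t=-97   [291*(27) + 81*(-97) = 0]
GCD = 3; from the row with r=3: x=-5, y=18
Check: 291*(-5) + 81*(18) = -1455 + 1458 = 3

GCD = 3, x = -5, y = 18


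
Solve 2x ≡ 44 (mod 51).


GCD(2, 51) = 1, unique solution
a^(-1) mod 51 = 26
x = 26 * 44 mod 51 = 22

x ≡ 22 (mod 51)


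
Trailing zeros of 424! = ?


floor(424/5) = 84
floor(424/25) = 16
floor(424/125) = 3
Total = 103

103 trailing zeros


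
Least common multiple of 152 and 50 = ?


GCD(152, 50) = 2
LCM = 152*50/2 = 7600/2 = 3800

LCM = 3800


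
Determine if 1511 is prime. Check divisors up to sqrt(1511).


Check divisors up to sqrt(1511) = 38.8716
No divisors found.
1511 is prime.

Yes, 1511 is prime


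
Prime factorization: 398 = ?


398 / 2 = 199
199 / 199 = 1
398 = 2 × 199


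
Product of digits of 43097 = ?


4 × 3 × 0 × 9 × 7 = 0


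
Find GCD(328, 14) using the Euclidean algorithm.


328 = 23 * 14 + 6
14 = 2 * 6 + 2
6 = 3 * 2 + 0
GCD = 2


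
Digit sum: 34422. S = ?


3 + 4 + 4 + 2 + 2 = 15


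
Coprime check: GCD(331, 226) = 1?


Euclidean algorithm:
331 = 1 * 226 + 105
226 = 2 * 105 + 16
105 = 6 * 16 + 9
16 = 1 * 9 + 7
9 = 1 * 7 + 2
7 = 3 * 2 + 1
2 = 2 * 1 + 0
GCD(331, 226) = 1

Yes, coprime (GCD = 1)


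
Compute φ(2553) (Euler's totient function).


2553 = 3 × 23 × 37
Prime factors: 3, 23, 37
φ(2553) = 2553 × (1-1/3) × (1-1/23) × (1-1/37)
= 2553 × 2/3 × 22/23 × 36/37 = 1584

φ(2553) = 1584


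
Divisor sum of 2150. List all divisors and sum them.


Divisors of 2150: 1, 2, 5, 10, 25, 43, 50, 86, 215, 430, 1075, 2150
Sum = 1 + 2 + 5 + 10 + 25 + 43 + 50 + 86 + 215 + 430 + 1075 + 2150 = 4092

σ(2150) = 4092


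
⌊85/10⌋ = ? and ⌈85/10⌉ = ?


85/10 = 8.5000
floor = 8
ceil = 9

floor = 8, ceil = 9


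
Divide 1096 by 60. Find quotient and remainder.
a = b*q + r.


1096 = 60 * 18 + 16
Check: 1080 + 16 = 1096

q = 18, r = 16


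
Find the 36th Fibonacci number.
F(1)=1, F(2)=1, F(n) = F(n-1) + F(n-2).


Sequence: 1, 1, 2, 3, 5, 8, 13, 21, 34, 55, 89, 144, 233, 377, 610, 987, 1597, 2584, 4181, 6765, 10946, 17711, 28657, 46368, 75025, 121393, 196418, 317811, 514229, 832040, 1346269, 2178309, 3524578, 5702887, 9227465, 14930352
F(36) = 14930352


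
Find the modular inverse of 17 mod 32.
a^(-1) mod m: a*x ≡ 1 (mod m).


Use the extended Euclidean algorithm on (32, 17); each row r = 32*s + 17*t:
r=32, s=1, t=0
r=17, s=0, t=1
q=1: r=15, s=1, t=-1   [32*(1) + 17*(-1) = 15]
q=1: r=2, s=-1, t=2   [32*(-1) + 17*(2) = 2]
q=7: r=1, s=8, t=-15   [32*(8) + 17*(-15) = 1]
q=2: r=0, s=-17, t=32   [32*(-17) + 17*(32) = 0]
GCD = 1 with t = -15, so 17*(-15) ≡ 1 (mod 32)
Inverse = -15 mod 32 = 17
Check: 17 * 17 = 289 ≡ 1 (mod 32)

17^(-1) ≡ 17 (mod 32)


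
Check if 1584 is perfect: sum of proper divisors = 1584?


Proper divisors of 1584: 1, 2, 3, 4, 6, 8, 9, 11, 12, 16, 18, 22, 24, 33, 36, 44, 48, 66, 72, 88, 99, 132, 144, 176, 198, 264, 396, 528, 792
Sum = 1 + 2 + 3 + 4 + 6 + 8 + 9 + 11 + 12 + 16 + 18 + 22 + 24 + 33 + 36 + 44 + 48 + 66 + 72 + 88 + 99 + 132 + 144 + 176 + 198 + 264 + 396 + 528 + 792 = 3252

No, 1584 is not perfect (3252 ≠ 1584)


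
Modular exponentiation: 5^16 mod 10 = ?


5^1 mod 10 = 5
5^2 mod 10 = 5
5^3 mod 10 = 5
5^4 mod 10 = 5
5^5 mod 10 = 5
5^6 mod 10 = 5
5^7 mod 10 = 5
5^8 mod 10 = 5
5^9 mod 10 = 5
5^10 mod 10 = 5
5^11 mod 10 = 5
5^12 mod 10 = 5
5^13 mod 10 = 5
5^14 mod 10 = 5
5^15 mod 10 = 5
5^16 mod 10 = 5


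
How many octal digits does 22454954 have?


22454954 in base 8 = 125521252
Number of digits = 9

9 digits (base 8)


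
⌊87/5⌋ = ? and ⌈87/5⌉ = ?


87/5 = 17.4000
floor = 17
ceil = 18

floor = 17, ceil = 18


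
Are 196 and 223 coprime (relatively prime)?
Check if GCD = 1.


Euclidean algorithm:
223 = 1 * 196 + 27
196 = 7 * 27 + 7
27 = 3 * 7 + 6
7 = 1 * 6 + 1
6 = 6 * 1 + 0
GCD(196, 223) = 1

Yes, coprime (GCD = 1)


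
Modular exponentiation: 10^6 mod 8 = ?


10^1 mod 8 = 2
10^2 mod 8 = 4
10^3 mod 8 = 0
10^4 mod 8 = 0
10^5 mod 8 = 0
10^6 mod 8 = 0


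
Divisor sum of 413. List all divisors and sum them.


Divisors of 413: 1, 7, 59, 413
Sum = 1 + 7 + 59 + 413 = 480

σ(413) = 480


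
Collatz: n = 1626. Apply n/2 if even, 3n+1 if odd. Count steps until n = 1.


1626 → 813 → 2440 → 1220 → 610 → 305 → 916 → 458 → 229 → 688 → 344 → 172 → 86 → 43 → 130 → 65 → 196 → 98 → 49 → 148 → 74 → 37 → 112 → 56 → 28 → 14 → 7 → 22 → 11 → 34 → 17 → 52 → 26 → 13 → 40 → 20 → 10 → 5 → 16 → 8 → 4 → 2 → 1
Total steps = 42

42 steps


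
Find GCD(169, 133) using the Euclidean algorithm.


169 = 1 * 133 + 36
133 = 3 * 36 + 25
36 = 1 * 25 + 11
25 = 2 * 11 + 3
11 = 3 * 3 + 2
3 = 1 * 2 + 1
2 = 2 * 1 + 0
GCD = 1


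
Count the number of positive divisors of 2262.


2262 = 2^1 × 3^1 × 13^1 × 29^1
d(2262) = (1+1) × (1+1) × (1+1) × (1+1) = 16

16 divisors


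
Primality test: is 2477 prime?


Check divisors up to sqrt(2477) = 49.7695
No divisors found.
2477 is prime.

Yes, 2477 is prime


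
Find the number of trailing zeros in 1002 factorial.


floor(1002/5) = 200
floor(1002/25) = 40
floor(1002/125) = 8
floor(1002/625) = 1
Total = 249

249 trailing zeros


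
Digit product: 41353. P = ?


4 × 1 × 3 × 5 × 3 = 180


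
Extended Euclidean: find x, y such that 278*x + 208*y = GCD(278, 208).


Tabular extended Euclidean (each row: r = 278*s + 208*t):
r=278, s=1, t=0
r=208, s=0, t=1
q=1: r=70, s=1, t=-1   [278*(1) + 208*(-1) = 70]
q=2: r=68, s=-2, t=3   [278*(-2) + 208*(3) = 68]
q=1: r=2, s=3, t=-4   [278*(3) + 208*(-4) = 2]
q=34: r=0, s=-104, t=139   [278*(-104) + 208*(139) = 0]
GCD = 2; from the row with r=2: x=3, y=-4
Check: 278*(3) + 208*(-4) = 834 - 832 = 2

GCD = 2, x = 3, y = -4


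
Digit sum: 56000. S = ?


5 + 6 + 0 + 0 + 0 = 11


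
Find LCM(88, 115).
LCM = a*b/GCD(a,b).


GCD(88, 115) = 1
LCM = 88*115/1 = 10120/1 = 10120

LCM = 10120


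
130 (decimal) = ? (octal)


130 (base 10) = 130 (decimal)
130 (decimal) = 202 (base 8)


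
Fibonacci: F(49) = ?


Sequence: 1, 1, 2, 3, 5, 8, 13, 21, 34, 55, 89, 144, 233, 377, 610, 987, 1597, 2584, 4181, 6765, 10946, 17711, 28657, 46368, 75025, 121393, 196418, 317811, 514229, 832040, 1346269, 2178309, 3524578, 5702887, 9227465, 14930352, 24157817, 39088169, 63245986, 102334155, 165580141, 267914296, 433494437, 701408733, 1134903170, 1836311903, 2971215073, 4807526976, 7778742049
F(49) = 7778742049


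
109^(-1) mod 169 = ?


Use the extended Euclidean algorithm on (169, 109); each row r = 169*s + 109*t:
r=169, s=1, t=0
r=109, s=0, t=1
q=1: r=60, s=1, t=-1   [169*(1) + 109*(-1) = 60]
q=1: r=49, s=-1, t=2   [169*(-1) + 109*(2) = 49]
q=1: r=11, s=2, t=-3   [169*(2) + 109*(-3) = 11]
q=4: r=5, s=-9, t=14   [169*(-9) + 109*(14) = 5]
q=2: r=1, s=20, t=-31   [169*(20) + 109*(-31) = 1]
q=5: r=0, s=-109, t=169   [169*(-109) + 109*(169) = 0]
GCD = 1 with t = -31, so 109*(-31) ≡ 1 (mod 169)
Inverse = -31 mod 169 = 138
Check: 109 * 138 = 15042 ≡ 1 (mod 169)

109^(-1) ≡ 138 (mod 169)


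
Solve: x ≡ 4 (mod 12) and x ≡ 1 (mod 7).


M = 12*7 = 84
M1 = M/12 = 7, M2 = M/7 = 12
M1^(-1) mod 12 = 7, M2^(-1) mod 7 = 3
x = 4*7*7 + 1*12*3 = 232
232 mod 84 = 64
Check: 64 mod 12 = 4 ✓, 64 mod 7 = 1 ✓

x ≡ 64 (mod 84)


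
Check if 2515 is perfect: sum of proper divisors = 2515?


Proper divisors of 2515: 1, 5, 503
Sum = 1 + 5 + 503 = 509

No, 2515 is not perfect (509 ≠ 2515)


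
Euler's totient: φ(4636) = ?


4636 = 2^2 × 19 × 61
Prime factors: 2, 19, 61
φ(4636) = 4636 × (1-1/2) × (1-1/19) × (1-1/61)
= 4636 × 1/2 × 18/19 × 60/61 = 2160

φ(4636) = 2160


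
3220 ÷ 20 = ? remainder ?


3220 = 20 * 161 + 0
Check: 3220 + 0 = 3220

q = 161, r = 0


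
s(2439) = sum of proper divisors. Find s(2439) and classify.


Proper divisors: 1, 3, 9, 271, 813
Sum = 1 + 3 + 9 + 271 + 813 = 1097
1097 < 2439 → deficient

s(2439) = 1097 (deficient)


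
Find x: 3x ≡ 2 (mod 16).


GCD(3, 16) = 1, unique solution
a^(-1) mod 16 = 11
x = 11 * 2 mod 16 = 6

x ≡ 6 (mod 16)


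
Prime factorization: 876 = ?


876 / 2 = 438
438 / 2 = 219
219 / 3 = 73
73 / 73 = 1
876 = 2^2 × 3 × 73


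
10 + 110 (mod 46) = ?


10 + 110 = 120
120 mod 46 = 28


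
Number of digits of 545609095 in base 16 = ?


545609095 in base 16 = 20855587
Number of digits = 8

8 digits (base 16)


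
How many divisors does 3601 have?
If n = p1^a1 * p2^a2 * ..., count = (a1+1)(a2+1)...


3601 = 13^1 × 277^1
d(3601) = (1+1) × (1+1) = 4

4 divisors


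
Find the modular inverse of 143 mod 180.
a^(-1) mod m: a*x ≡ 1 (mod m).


Use the extended Euclidean algorithm on (180, 143); each row r = 180*s + 143*t:
r=180, s=1, t=0
r=143, s=0, t=1
q=1: r=37, s=1, t=-1   [180*(1) + 143*(-1) = 37]
q=3: r=32, s=-3, t=4   [180*(-3) + 143*(4) = 32]
q=1: r=5, s=4, t=-5   [180*(4) + 143*(-5) = 5]
q=6: r=2, s=-27, t=34   [180*(-27) + 143*(34) = 2]
q=2: r=1, s=58, t=-73   [180*(58) + 143*(-73) = 1]
q=2: r=0, s=-143, t=180   [180*(-143) + 143*(180) = 0]
GCD = 1 with t = -73, so 143*(-73) ≡ 1 (mod 180)
Inverse = -73 mod 180 = 107
Check: 143 * 107 = 15301 ≡ 1 (mod 180)

143^(-1) ≡ 107 (mod 180)


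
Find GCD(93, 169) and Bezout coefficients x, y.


Tabular extended Euclidean (each row: r = 93*s + 169*t):
r=93, s=1, t=0
r=169, s=0, t=1
q=0: r=93, s=1, t=0   [93*(1) + 169*(0) = 93]
q=1: r=76, s=-1, t=1   [93*(-1) + 169*(1) = 76]
q=1: r=17, s=2, t=-1   [93*(2) + 169*(-1) = 17]
q=4: r=8, s=-9, t=5   [93*(-9) + 169*(5) = 8]
q=2: r=1, s=20, t=-11   [93*(20) + 169*(-11) = 1]
q=8: r=0, s=-169, t=93   [93*(-169) + 169*(93) = 0]
GCD = 1; from the row with r=1: x=20, y=-11
Check: 93*(20) + 169*(-11) = 1860 - 1859 = 1

GCD = 1, x = 20, y = -11


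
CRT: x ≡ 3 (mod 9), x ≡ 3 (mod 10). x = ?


M = 9*10 = 90
M1 = M/9 = 10, M2 = M/10 = 9
M1^(-1) mod 9 = 1, M2^(-1) mod 10 = 9
x = 3*10*1 + 3*9*9 = 273
273 mod 90 = 3
Check: 3 mod 9 = 3 ✓, 3 mod 10 = 3 ✓

x ≡ 3 (mod 90)


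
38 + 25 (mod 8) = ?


38 + 25 = 63
63 mod 8 = 7


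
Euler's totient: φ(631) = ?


631 = 631
Prime factors: 631
φ(631) = 631 × (1-1/631)
= 631 × 630/631 = 630

φ(631) = 630


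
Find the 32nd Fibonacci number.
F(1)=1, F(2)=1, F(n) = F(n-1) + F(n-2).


Sequence: 1, 1, 2, 3, 5, 8, 13, 21, 34, 55, 89, 144, 233, 377, 610, 987, 1597, 2584, 4181, 6765, 10946, 17711, 28657, 46368, 75025, 121393, 196418, 317811, 514229, 832040, 1346269, 2178309
F(32) = 2178309


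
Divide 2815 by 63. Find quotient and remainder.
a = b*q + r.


2815 = 63 * 44 + 43
Check: 2772 + 43 = 2815

q = 44, r = 43


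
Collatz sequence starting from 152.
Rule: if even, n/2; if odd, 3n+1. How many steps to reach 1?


152 → 76 → 38 → 19 → 58 → 29 → 88 → 44 → 22 → 11 → 34 → 17 → 52 → 26 → 13 → 40 → 20 → 10 → 5 → 16 → 8 → 4 → 2 → 1
Total steps = 23

23 steps


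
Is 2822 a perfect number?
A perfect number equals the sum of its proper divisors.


Proper divisors of 2822: 1, 2, 17, 34, 83, 166, 1411
Sum = 1 + 2 + 17 + 34 + 83 + 166 + 1411 = 1714

No, 2822 is not perfect (1714 ≠ 2822)


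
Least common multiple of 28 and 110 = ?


GCD(28, 110) = 2
LCM = 28*110/2 = 3080/2 = 1540

LCM = 1540


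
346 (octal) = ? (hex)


346 (base 8) = 230 (decimal)
230 (decimal) = E6 (base 16)


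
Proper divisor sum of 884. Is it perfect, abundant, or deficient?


Proper divisors: 1, 2, 4, 13, 17, 26, 34, 52, 68, 221, 442
Sum = 1 + 2 + 4 + 13 + 17 + 26 + 34 + 52 + 68 + 221 + 442 = 880
880 < 884 → deficient

s(884) = 880 (deficient)


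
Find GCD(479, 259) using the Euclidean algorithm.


479 = 1 * 259 + 220
259 = 1 * 220 + 39
220 = 5 * 39 + 25
39 = 1 * 25 + 14
25 = 1 * 14 + 11
14 = 1 * 11 + 3
11 = 3 * 3 + 2
3 = 1 * 2 + 1
2 = 2 * 1 + 0
GCD = 1


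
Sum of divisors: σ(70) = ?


Divisors of 70: 1, 2, 5, 7, 10, 14, 35, 70
Sum = 1 + 2 + 5 + 7 + 10 + 14 + 35 + 70 = 144

σ(70) = 144


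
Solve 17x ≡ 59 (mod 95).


GCD(17, 95) = 1, unique solution
a^(-1) mod 95 = 28
x = 28 * 59 mod 95 = 37

x ≡ 37 (mod 95)


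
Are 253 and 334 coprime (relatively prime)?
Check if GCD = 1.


Euclidean algorithm:
334 = 1 * 253 + 81
253 = 3 * 81 + 10
81 = 8 * 10 + 1
10 = 10 * 1 + 0
GCD(253, 334) = 1

Yes, coprime (GCD = 1)
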